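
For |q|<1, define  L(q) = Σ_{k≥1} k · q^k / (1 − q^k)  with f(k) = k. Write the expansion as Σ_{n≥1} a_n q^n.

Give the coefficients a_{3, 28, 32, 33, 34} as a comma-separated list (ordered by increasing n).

4, 56, 63, 48, 54

q^3  k|3↦f(k): 3:3 1:1  a_3=4
n=28: 28·1 14·2 7·4 4·7 2·14 1·28  f→[28+14+7+4+2+1]=56
[q^32] f(32)=32,f(16)=16,f(8)=8,f(4)=4,f(2)=2,f(1)=1 ⇒ 63
q^33  k|33↦f(k): 33:33 11:11 3:3 1:1  a_33=48
[q^34] f(34)=34,f(17)=17,f(2)=2,f(1)=1 ⇒ 54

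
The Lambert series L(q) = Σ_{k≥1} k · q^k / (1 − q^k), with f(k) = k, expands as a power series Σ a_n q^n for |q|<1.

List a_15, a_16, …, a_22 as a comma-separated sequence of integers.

n=15: 1·15 3·5 5·3 15·1  f→[1+3+5+15]=24
n=16: 1·16 2·8 4·4 8·2 16·1  f→[1+2+4+8+16]=31
n=17: 1·17 17·1  f→[1+17]=18
d|18:{18,9,6,3,2,1}  Σf=18+9+6+3+2+1=39
[q^19] f(19)=19,f(1)=1 ⇒ 20
q^20  k|20↦f(k): 20:20 10:10 5:5 4:4 2:2 1:1  a_20=42
[q^21] f(1)=1,f(3)=3,f(7)=7,f(21)=21 ⇒ 32
d|22:{1,2,11,22}  Σf=1+2+11+22=36

24, 31, 18, 39, 20, 42, 32, 36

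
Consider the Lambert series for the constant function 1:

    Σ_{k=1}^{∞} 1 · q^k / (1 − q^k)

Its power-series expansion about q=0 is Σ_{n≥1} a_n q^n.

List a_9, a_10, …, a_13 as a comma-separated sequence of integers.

3, 4, 2, 6, 2

n=9: 9·1 3·3 1·9  f→[1+1+1]=3
d|10:{10,5,2,1}  Σf=1+1+1+1=4
d|11:{1,11}  Σf=1+1=2
[q^12] f(12)=1,f(6)=1,f(4)=1,f(3)=1,f(2)=1,f(1)=1 ⇒ 6
d|13:{1,13}  Σf=1+1=2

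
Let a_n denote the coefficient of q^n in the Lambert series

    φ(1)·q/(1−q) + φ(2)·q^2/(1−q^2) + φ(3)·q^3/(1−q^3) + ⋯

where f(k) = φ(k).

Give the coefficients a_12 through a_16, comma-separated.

q^12  k|12↦φ(k): 12:4 6:2 4:2 3:2 2:1 1:1  a_12=12
q^13  k|13↦φ(k): 13:12 1:1  a_13=13
q^14  k|14↦φ(k): 1:1 2:1 7:6 14:6  a_14=14
[q^15] φ(1)=1,φ(3)=2,φ(5)=4,φ(15)=8 ⇒ 15
d|16:{16,8,4,2,1}  Σφ=8+4+2+1+1=16

12, 13, 14, 15, 16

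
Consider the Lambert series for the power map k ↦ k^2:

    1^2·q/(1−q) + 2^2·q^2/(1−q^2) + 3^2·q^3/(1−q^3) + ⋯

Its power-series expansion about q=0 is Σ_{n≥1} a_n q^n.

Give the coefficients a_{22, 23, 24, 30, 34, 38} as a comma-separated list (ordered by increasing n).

610, 530, 850, 1300, 1450, 1810

[q^22] f(22)=484,f(11)=121,f(2)=4,f(1)=1 ⇒ 610
q^23  k|23↦f(k): 23:529 1:1  a_23=530
n=24: 24·1 12·2 8·3 6·4 4·6 3·8 2·12 1·24  f→[576+144+64+36+16+9+4+1]=850
n=30: 1·30 2·15 3·10 5·6 6·5 10·3 15·2 30·1  f→[1+4+9+25+36+100+225+900]=1300
n=34: 1·34 2·17 17·2 34·1  f→[1+4+289+1156]=1450
d|38:{1,2,19,38}  Σf=1+4+361+1444=1810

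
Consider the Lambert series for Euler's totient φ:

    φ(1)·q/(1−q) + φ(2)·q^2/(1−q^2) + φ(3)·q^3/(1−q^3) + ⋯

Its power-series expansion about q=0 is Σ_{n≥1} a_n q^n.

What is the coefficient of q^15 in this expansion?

[q^15] φ(1)=1,φ(3)=2,φ(5)=4,φ(15)=8 ⇒ 15

a_15 = 15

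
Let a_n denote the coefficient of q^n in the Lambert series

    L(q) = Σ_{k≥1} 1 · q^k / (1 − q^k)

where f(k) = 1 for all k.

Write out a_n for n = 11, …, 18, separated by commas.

2, 6, 2, 4, 4, 5, 2, 6

d|11:{11,1}  Σf=1+1=2
q^12  k|12↦f(k): 1:1 2:1 3:1 4:1 6:1 12:1  a_12=6
n=13: 13·1 1·13  f→[1+1]=2
n=14: 14·1 7·2 2·7 1·14  f→[1+1+1+1]=4
n=15: 15·1 5·3 3·5 1·15  f→[1+1+1+1]=4
[q^16] f(16)=1,f(8)=1,f(4)=1,f(2)=1,f(1)=1 ⇒ 5
d|17:{1,17}  Σf=1+1=2
n=18: 1·18 2·9 3·6 6·3 9·2 18·1  f→[1+1+1+1+1+1]=6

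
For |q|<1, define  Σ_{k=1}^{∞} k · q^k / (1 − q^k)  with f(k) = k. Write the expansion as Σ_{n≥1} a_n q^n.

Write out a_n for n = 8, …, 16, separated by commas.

d|8:{1,2,4,8}  Σf=1+2+4+8=15
[q^9] f(1)=1,f(3)=3,f(9)=9 ⇒ 13
[q^10] f(10)=10,f(5)=5,f(2)=2,f(1)=1 ⇒ 18
[q^11] f(1)=1,f(11)=11 ⇒ 12
q^12  k|12↦f(k): 1:1 2:2 3:3 4:4 6:6 12:12  a_12=28
n=13: 13·1 1·13  f→[13+1]=14
[q^14] f(14)=14,f(7)=7,f(2)=2,f(1)=1 ⇒ 24
n=15: 1·15 3·5 5·3 15·1  f→[1+3+5+15]=24
q^16  k|16↦f(k): 16:16 8:8 4:4 2:2 1:1  a_16=31

15, 13, 18, 12, 28, 14, 24, 24, 31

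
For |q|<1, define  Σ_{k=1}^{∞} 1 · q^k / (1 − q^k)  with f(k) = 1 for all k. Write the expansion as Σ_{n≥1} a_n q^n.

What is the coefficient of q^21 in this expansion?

n=21: 21·1 7·3 3·7 1·21  f→[1+1+1+1]=4

a_21 = 4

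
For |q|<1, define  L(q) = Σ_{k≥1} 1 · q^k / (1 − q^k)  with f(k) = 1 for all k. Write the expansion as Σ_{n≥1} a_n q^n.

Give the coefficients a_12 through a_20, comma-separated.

n=12: 1·12 2·6 3·4 4·3 6·2 12·1  f→[1+1+1+1+1+1]=6
d|13:{1,13}  Σf=1+1=2
d|14:{14,7,2,1}  Σf=1+1+1+1=4
q^15  k|15↦f(k): 1:1 3:1 5:1 15:1  a_15=4
q^16  k|16↦f(k): 1:1 2:1 4:1 8:1 16:1  a_16=5
n=17: 1·17 17·1  f→[1+1]=2
q^18  k|18↦f(k): 1:1 2:1 3:1 6:1 9:1 18:1  a_18=6
n=19: 19·1 1·19  f→[1+1]=2
d|20:{20,10,5,4,2,1}  Σf=1+1+1+1+1+1=6

6, 2, 4, 4, 5, 2, 6, 2, 6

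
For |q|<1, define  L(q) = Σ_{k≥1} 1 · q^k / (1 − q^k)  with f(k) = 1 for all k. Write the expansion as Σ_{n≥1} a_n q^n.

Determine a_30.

a_30 = 8

d|30:{1,2,3,5,6,10,15,30}  Σf=1+1+1+1+1+1+1+1=8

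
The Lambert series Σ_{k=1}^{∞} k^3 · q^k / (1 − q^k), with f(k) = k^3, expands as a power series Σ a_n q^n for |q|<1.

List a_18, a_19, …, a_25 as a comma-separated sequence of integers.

6813, 6860, 9198, 9632, 11988, 12168, 16380, 15751

n=18: 18·1 9·2 6·3 3·6 2·9 1·18  f→[5832+729+216+27+8+1]=6813
n=19: 19·1 1·19  f→[6859+1]=6860
q^20  k|20↦f(k): 1:1 2:8 4:64 5:125 10:1000 20:8000  a_20=9198
d|21:{1,3,7,21}  Σf=1+27+343+9261=9632
[q^22] f(22)=10648,f(11)=1331,f(2)=8,f(1)=1 ⇒ 11988
n=23: 1·23 23·1  f→[1+12167]=12168
[q^24] f(1)=1,f(2)=8,f(3)=27,f(4)=64,f(6)=216,f(8)=512,f(12)=1728,f(24)=13824 ⇒ 16380
n=25: 25·1 5·5 1·25  f→[15625+125+1]=15751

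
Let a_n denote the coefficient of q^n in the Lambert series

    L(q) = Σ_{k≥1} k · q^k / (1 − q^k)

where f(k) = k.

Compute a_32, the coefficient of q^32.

a_32 = 63

[q^32] f(32)=32,f(16)=16,f(8)=8,f(4)=4,f(2)=2,f(1)=1 ⇒ 63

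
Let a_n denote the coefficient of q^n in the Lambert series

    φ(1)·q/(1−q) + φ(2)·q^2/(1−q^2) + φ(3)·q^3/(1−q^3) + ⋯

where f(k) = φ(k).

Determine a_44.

q^44  k|44↦φ(k): 1:1 2:1 4:2 11:10 22:10 44:20  a_44=44

a_44 = 44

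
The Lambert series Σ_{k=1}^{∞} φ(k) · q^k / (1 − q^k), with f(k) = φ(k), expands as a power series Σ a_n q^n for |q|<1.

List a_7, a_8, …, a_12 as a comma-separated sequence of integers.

[q^7] φ(7)=6,φ(1)=1 ⇒ 7
[q^8] φ(1)=1,φ(2)=1,φ(4)=2,φ(8)=4 ⇒ 8
q^9  k|9↦φ(k): 1:1 3:2 9:6  a_9=9
d|10:{10,5,2,1}  Σφ=4+4+1+1=10
n=11: 1·11 11·1  φ→[1+10]=11
[q^12] φ(12)=4,φ(6)=2,φ(4)=2,φ(3)=2,φ(2)=1,φ(1)=1 ⇒ 12

7, 8, 9, 10, 11, 12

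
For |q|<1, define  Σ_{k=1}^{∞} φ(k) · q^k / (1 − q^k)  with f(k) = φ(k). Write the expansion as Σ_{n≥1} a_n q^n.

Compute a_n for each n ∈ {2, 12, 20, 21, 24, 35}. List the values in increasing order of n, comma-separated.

[q^2] φ(2)=1,φ(1)=1 ⇒ 2
[q^12] φ(12)=4,φ(6)=2,φ(4)=2,φ(3)=2,φ(2)=1,φ(1)=1 ⇒ 12
[q^20] φ(20)=8,φ(10)=4,φ(5)=4,φ(4)=2,φ(2)=1,φ(1)=1 ⇒ 20
d|21:{21,7,3,1}  Σφ=12+6+2+1=21
n=24: 24·1 12·2 8·3 6·4 4·6 3·8 2·12 1·24  φ→[8+4+4+2+2+2+1+1]=24
[q^35] φ(35)=24,φ(7)=6,φ(5)=4,φ(1)=1 ⇒ 35

2, 12, 20, 21, 24, 35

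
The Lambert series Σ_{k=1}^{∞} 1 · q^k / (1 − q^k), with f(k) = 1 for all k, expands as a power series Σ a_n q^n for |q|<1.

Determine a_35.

a_35 = 4

[q^35] f(1)=1,f(5)=1,f(7)=1,f(35)=1 ⇒ 4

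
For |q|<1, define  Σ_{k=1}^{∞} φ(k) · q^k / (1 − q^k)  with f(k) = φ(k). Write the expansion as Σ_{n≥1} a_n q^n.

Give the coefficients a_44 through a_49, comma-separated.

q^44  k|44↦φ(k): 44:20 22:10 11:10 4:2 2:1 1:1  a_44=44
d|45:{1,3,5,9,15,45}  Σφ=1+2+4+6+8+24=45
q^46  k|46↦φ(k): 46:22 23:22 2:1 1:1  a_46=46
d|47:{47,1}  Σφ=46+1=47
q^48  k|48↦φ(k): 48:16 24:8 16:8 12:4 8:4 6:2 4:2 3:2 2:1 1:1  a_48=48
d|49:{1,7,49}  Σφ=1+6+42=49

44, 45, 46, 47, 48, 49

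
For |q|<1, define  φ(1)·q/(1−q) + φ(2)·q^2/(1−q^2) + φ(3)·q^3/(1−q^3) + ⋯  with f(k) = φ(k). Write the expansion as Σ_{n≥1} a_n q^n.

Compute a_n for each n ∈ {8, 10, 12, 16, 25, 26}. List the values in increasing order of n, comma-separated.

q^8  k|8↦φ(k): 1:1 2:1 4:2 8:4  a_8=8
q^10  k|10↦φ(k): 10:4 5:4 2:1 1:1  a_10=10
[q^12] φ(12)=4,φ(6)=2,φ(4)=2,φ(3)=2,φ(2)=1,φ(1)=1 ⇒ 12
[q^16] φ(16)=8,φ(8)=4,φ(4)=2,φ(2)=1,φ(1)=1 ⇒ 16
[q^25] φ(25)=20,φ(5)=4,φ(1)=1 ⇒ 25
[q^26] φ(1)=1,φ(2)=1,φ(13)=12,φ(26)=12 ⇒ 26

8, 10, 12, 16, 25, 26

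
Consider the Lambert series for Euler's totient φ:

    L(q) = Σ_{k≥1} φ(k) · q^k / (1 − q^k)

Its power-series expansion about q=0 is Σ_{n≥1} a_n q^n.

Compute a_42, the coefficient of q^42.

q^42  k|42↦φ(k): 1:1 2:1 3:2 6:2 7:6 14:6 21:12 42:12  a_42=42

a_42 = 42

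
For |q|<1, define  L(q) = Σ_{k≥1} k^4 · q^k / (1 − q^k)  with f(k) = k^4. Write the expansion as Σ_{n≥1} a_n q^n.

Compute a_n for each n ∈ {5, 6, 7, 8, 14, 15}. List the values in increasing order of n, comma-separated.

[q^5] f(1)=1,f(5)=625 ⇒ 626
q^6  k|6↦f(k): 6:1296 3:81 2:16 1:1  a_6=1394
[q^7] f(7)=2401,f(1)=1 ⇒ 2402
n=8: 1·8 2·4 4·2 8·1  f→[1+16+256+4096]=4369
[q^14] f(1)=1,f(2)=16,f(7)=2401,f(14)=38416 ⇒ 40834
n=15: 1·15 3·5 5·3 15·1  f→[1+81+625+50625]=51332

626, 1394, 2402, 4369, 40834, 51332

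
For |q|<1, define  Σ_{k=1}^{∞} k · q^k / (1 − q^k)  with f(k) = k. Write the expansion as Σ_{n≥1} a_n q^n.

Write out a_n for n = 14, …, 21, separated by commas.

24, 24, 31, 18, 39, 20, 42, 32

[q^14] f(14)=14,f(7)=7,f(2)=2,f(1)=1 ⇒ 24
q^15  k|15↦f(k): 15:15 5:5 3:3 1:1  a_15=24
d|16:{16,8,4,2,1}  Σf=16+8+4+2+1=31
[q^17] f(1)=1,f(17)=17 ⇒ 18
[q^18] f(18)=18,f(9)=9,f(6)=6,f(3)=3,f(2)=2,f(1)=1 ⇒ 39
q^19  k|19↦f(k): 19:19 1:1  a_19=20
q^20  k|20↦f(k): 20:20 10:10 5:5 4:4 2:2 1:1  a_20=42
[q^21] f(21)=21,f(7)=7,f(3)=3,f(1)=1 ⇒ 32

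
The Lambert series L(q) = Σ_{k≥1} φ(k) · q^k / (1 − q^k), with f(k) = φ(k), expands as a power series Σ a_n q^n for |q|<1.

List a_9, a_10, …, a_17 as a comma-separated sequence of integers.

d|9:{9,3,1}  Σφ=6+2+1=9
q^10  k|10↦φ(k): 1:1 2:1 5:4 10:4  a_10=10
n=11: 1·11 11·1  φ→[1+10]=11
d|12:{12,6,4,3,2,1}  Σφ=4+2+2+2+1+1=12
d|13:{1,13}  Σφ=1+12=13
n=14: 1·14 2·7 7·2 14·1  φ→[1+1+6+6]=14
[q^15] φ(15)=8,φ(5)=4,φ(3)=2,φ(1)=1 ⇒ 15
q^16  k|16↦φ(k): 1:1 2:1 4:2 8:4 16:8  a_16=16
d|17:{1,17}  Σφ=1+16=17

9, 10, 11, 12, 13, 14, 15, 16, 17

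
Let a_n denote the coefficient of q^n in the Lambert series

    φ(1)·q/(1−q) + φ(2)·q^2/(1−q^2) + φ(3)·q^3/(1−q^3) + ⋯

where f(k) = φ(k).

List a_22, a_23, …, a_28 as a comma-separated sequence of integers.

[q^22] φ(22)=10,φ(11)=10,φ(2)=1,φ(1)=1 ⇒ 22
n=23: 23·1 1·23  φ→[22+1]=23
d|24:{24,12,8,6,4,3,2,1}  Σφ=8+4+4+2+2+2+1+1=24
d|25:{25,5,1}  Σφ=20+4+1=25
[q^26] φ(1)=1,φ(2)=1,φ(13)=12,φ(26)=12 ⇒ 26
q^27  k|27↦φ(k): 1:1 3:2 9:6 27:18  a_27=27
q^28  k|28↦φ(k): 1:1 2:1 4:2 7:6 14:6 28:12  a_28=28

22, 23, 24, 25, 26, 27, 28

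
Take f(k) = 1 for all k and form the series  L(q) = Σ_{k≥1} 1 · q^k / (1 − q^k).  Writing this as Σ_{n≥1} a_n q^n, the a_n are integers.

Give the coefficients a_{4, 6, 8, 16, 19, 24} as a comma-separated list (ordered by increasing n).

3, 4, 4, 5, 2, 8

d|4:{4,2,1}  Σf=1+1+1=3
d|6:{6,3,2,1}  Σf=1+1+1+1=4
[q^8] f(8)=1,f(4)=1,f(2)=1,f(1)=1 ⇒ 4
[q^16] f(16)=1,f(8)=1,f(4)=1,f(2)=1,f(1)=1 ⇒ 5
q^19  k|19↦f(k): 1:1 19:1  a_19=2
[q^24] f(24)=1,f(12)=1,f(8)=1,f(6)=1,f(4)=1,f(3)=1,f(2)=1,f(1)=1 ⇒ 8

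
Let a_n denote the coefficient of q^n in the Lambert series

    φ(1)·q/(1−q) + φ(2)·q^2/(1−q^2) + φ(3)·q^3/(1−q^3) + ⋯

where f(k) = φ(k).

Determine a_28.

d|28:{28,14,7,4,2,1}  Σφ=12+6+6+2+1+1=28

a_28 = 28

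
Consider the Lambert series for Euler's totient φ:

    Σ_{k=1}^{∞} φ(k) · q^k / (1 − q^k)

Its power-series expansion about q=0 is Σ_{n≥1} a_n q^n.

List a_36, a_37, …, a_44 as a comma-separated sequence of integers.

d|36:{36,18,12,9,6,4,3,2,1}  Σφ=12+6+4+6+2+2+2+1+1=36
d|37:{1,37}  Σφ=1+36=37
q^38  k|38↦φ(k): 1:1 2:1 19:18 38:18  a_38=38
n=39: 1·39 3·13 13·3 39·1  φ→[1+2+12+24]=39
d|40:{1,2,4,5,8,10,20,40}  Σφ=1+1+2+4+4+4+8+16=40
d|41:{1,41}  Σφ=1+40=41
n=42: 42·1 21·2 14·3 7·6 6·7 3·14 2·21 1·42  φ→[12+12+6+6+2+2+1+1]=42
n=43: 43·1 1·43  φ→[42+1]=43
q^44  k|44↦φ(k): 1:1 2:1 4:2 11:10 22:10 44:20  a_44=44

36, 37, 38, 39, 40, 41, 42, 43, 44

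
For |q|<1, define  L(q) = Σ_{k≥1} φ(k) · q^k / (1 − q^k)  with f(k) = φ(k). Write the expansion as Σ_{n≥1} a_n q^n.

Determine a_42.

[q^42] φ(1)=1,φ(2)=1,φ(3)=2,φ(6)=2,φ(7)=6,φ(14)=6,φ(21)=12,φ(42)=12 ⇒ 42

a_42 = 42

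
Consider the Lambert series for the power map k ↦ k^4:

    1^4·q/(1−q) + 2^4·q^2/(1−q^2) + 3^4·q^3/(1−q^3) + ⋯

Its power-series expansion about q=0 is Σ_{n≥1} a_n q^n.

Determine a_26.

a_26 = 485554

d|26:{26,13,2,1}  Σf=456976+28561+16+1=485554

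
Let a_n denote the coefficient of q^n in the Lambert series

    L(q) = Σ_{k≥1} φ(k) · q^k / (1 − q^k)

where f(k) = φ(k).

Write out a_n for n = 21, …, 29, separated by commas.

n=21: 21·1 7·3 3·7 1·21  φ→[12+6+2+1]=21
d|22:{22,11,2,1}  Σφ=10+10+1+1=22
d|23:{1,23}  Σφ=1+22=23
n=24: 24·1 12·2 8·3 6·4 4·6 3·8 2·12 1·24  φ→[8+4+4+2+2+2+1+1]=24
[q^25] φ(25)=20,φ(5)=4,φ(1)=1 ⇒ 25
q^26  k|26↦φ(k): 1:1 2:1 13:12 26:12  a_26=26
[q^27] φ(27)=18,φ(9)=6,φ(3)=2,φ(1)=1 ⇒ 27
n=28: 1·28 2·14 4·7 7·4 14·2 28·1  φ→[1+1+2+6+6+12]=28
d|29:{1,29}  Σφ=1+28=29

21, 22, 23, 24, 25, 26, 27, 28, 29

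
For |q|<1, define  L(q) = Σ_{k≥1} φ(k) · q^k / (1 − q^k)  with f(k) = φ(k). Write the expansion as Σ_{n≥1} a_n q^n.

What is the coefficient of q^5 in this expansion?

n=5: 5·1 1·5  φ→[4+1]=5

a_5 = 5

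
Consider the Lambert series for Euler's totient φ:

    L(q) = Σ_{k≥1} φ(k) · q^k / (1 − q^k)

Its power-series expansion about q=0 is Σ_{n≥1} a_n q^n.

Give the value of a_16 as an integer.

n=16: 16·1 8·2 4·4 2·8 1·16  φ→[8+4+2+1+1]=16

a_16 = 16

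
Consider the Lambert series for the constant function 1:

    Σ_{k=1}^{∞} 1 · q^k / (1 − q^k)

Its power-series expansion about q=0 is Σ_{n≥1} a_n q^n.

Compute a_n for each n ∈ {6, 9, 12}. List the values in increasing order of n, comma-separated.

4, 3, 6

n=6: 1·6 2·3 3·2 6·1  f→[1+1+1+1]=4
[q^9] f(1)=1,f(3)=1,f(9)=1 ⇒ 3
n=12: 1·12 2·6 3·4 4·3 6·2 12·1  f→[1+1+1+1+1+1]=6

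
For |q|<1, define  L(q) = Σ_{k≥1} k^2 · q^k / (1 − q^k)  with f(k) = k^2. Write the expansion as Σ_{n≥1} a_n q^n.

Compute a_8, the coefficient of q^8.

[q^8] f(8)=64,f(4)=16,f(2)=4,f(1)=1 ⇒ 85

a_8 = 85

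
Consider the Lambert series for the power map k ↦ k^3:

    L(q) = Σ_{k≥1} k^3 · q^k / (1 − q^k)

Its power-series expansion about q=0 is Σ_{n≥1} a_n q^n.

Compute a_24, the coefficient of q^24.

a_24 = 16380

n=24: 1·24 2·12 3·8 4·6 6·4 8·3 12·2 24·1  f→[1+8+27+64+216+512+1728+13824]=16380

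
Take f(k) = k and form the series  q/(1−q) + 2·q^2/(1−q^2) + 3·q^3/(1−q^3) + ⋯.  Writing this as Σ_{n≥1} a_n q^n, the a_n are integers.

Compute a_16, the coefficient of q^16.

[q^16] f(16)=16,f(8)=8,f(4)=4,f(2)=2,f(1)=1 ⇒ 31

a_16 = 31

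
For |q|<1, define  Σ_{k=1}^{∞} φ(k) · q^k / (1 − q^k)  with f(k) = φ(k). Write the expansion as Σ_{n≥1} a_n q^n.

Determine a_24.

[q^24] φ(1)=1,φ(2)=1,φ(3)=2,φ(4)=2,φ(6)=2,φ(8)=4,φ(12)=4,φ(24)=8 ⇒ 24

a_24 = 24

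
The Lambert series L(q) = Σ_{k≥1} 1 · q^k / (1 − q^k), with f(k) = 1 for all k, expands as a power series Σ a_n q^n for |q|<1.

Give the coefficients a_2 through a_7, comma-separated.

[q^2] f(1)=1,f(2)=1 ⇒ 2
q^3  k|3↦f(k): 1:1 3:1  a_3=2
d|4:{1,2,4}  Σf=1+1+1=3
n=5: 5·1 1·5  f→[1+1]=2
d|6:{1,2,3,6}  Σf=1+1+1+1=4
n=7: 7·1 1·7  f→[1+1]=2

2, 2, 3, 2, 4, 2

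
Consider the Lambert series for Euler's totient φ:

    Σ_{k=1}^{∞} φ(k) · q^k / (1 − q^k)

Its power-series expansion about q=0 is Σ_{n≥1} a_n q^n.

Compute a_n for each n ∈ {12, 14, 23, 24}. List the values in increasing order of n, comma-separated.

q^12  k|12↦φ(k): 1:1 2:1 3:2 4:2 6:2 12:4  a_12=12
q^14  k|14↦φ(k): 1:1 2:1 7:6 14:6  a_14=14
d|23:{1,23}  Σφ=1+22=23
d|24:{1,2,3,4,6,8,12,24}  Σφ=1+1+2+2+2+4+4+8=24

12, 14, 23, 24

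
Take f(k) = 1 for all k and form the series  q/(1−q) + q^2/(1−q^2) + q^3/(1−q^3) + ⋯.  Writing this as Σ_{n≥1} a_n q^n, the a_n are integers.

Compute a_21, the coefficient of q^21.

a_21 = 4

[q^21] f(21)=1,f(7)=1,f(3)=1,f(1)=1 ⇒ 4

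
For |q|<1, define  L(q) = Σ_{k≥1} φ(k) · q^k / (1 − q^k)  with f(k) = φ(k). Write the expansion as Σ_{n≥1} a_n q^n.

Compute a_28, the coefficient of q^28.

n=28: 1·28 2·14 4·7 7·4 14·2 28·1  φ→[1+1+2+6+6+12]=28

a_28 = 28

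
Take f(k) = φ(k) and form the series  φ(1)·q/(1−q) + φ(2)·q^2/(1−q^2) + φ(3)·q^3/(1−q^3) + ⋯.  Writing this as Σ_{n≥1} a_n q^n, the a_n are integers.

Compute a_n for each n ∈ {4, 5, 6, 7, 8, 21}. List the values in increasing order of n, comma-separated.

q^4  k|4↦φ(k): 4:2 2:1 1:1  a_4=4
[q^5] φ(1)=1,φ(5)=4 ⇒ 5
n=6: 6·1 3·2 2·3 1·6  φ→[2+2+1+1]=6
q^7  k|7↦φ(k): 1:1 7:6  a_7=7
[q^8] φ(8)=4,φ(4)=2,φ(2)=1,φ(1)=1 ⇒ 8
[q^21] φ(21)=12,φ(7)=6,φ(3)=2,φ(1)=1 ⇒ 21

4, 5, 6, 7, 8, 21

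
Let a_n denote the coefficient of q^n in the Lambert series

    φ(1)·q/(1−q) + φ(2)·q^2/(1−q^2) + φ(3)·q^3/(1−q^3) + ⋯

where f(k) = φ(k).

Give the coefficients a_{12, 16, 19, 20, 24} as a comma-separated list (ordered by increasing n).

q^12  k|12↦φ(k): 1:1 2:1 3:2 4:2 6:2 12:4  a_12=12
d|16:{1,2,4,8,16}  Σφ=1+1+2+4+8=16
[q^19] φ(1)=1,φ(19)=18 ⇒ 19
q^20  k|20↦φ(k): 1:1 2:1 4:2 5:4 10:4 20:8  a_20=20
[q^24] φ(24)=8,φ(12)=4,φ(8)=4,φ(6)=2,φ(4)=2,φ(3)=2,φ(2)=1,φ(1)=1 ⇒ 24

12, 16, 19, 20, 24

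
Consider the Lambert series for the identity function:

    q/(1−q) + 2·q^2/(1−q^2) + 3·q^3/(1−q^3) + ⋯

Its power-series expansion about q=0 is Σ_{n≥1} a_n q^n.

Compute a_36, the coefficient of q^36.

a_36 = 91

q^36  k|36↦f(k): 36:36 18:18 12:12 9:9 6:6 4:4 3:3 2:2 1:1  a_36=91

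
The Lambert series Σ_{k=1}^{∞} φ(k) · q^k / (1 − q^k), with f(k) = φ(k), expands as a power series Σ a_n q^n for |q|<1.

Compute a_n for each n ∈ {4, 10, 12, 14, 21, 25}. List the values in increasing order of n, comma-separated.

q^4  k|4↦φ(k): 1:1 2:1 4:2  a_4=4
q^10  k|10↦φ(k): 10:4 5:4 2:1 1:1  a_10=10
[q^12] φ(12)=4,φ(6)=2,φ(4)=2,φ(3)=2,φ(2)=1,φ(1)=1 ⇒ 12
n=14: 1·14 2·7 7·2 14·1  φ→[1+1+6+6]=14
n=21: 1·21 3·7 7·3 21·1  φ→[1+2+6+12]=21
n=25: 1·25 5·5 25·1  φ→[1+4+20]=25

4, 10, 12, 14, 21, 25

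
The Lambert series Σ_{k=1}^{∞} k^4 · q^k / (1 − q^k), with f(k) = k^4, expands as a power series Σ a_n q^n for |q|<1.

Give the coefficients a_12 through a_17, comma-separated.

[q^12] f(12)=20736,f(6)=1296,f(4)=256,f(3)=81,f(2)=16,f(1)=1 ⇒ 22386
[q^13] f(1)=1,f(13)=28561 ⇒ 28562
q^14  k|14↦f(k): 1:1 2:16 7:2401 14:38416  a_14=40834
d|15:{1,3,5,15}  Σf=1+81+625+50625=51332
n=16: 16·1 8·2 4·4 2·8 1·16  f→[65536+4096+256+16+1]=69905
n=17: 1·17 17·1  f→[1+83521]=83522

22386, 28562, 40834, 51332, 69905, 83522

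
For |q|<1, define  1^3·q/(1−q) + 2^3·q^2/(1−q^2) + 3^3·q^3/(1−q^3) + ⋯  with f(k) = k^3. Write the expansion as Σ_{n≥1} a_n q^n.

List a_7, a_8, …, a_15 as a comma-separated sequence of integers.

[q^7] f(1)=1,f(7)=343 ⇒ 344
q^8  k|8↦f(k): 8:512 4:64 2:8 1:1  a_8=585
d|9:{9,3,1}  Σf=729+27+1=757
q^10  k|10↦f(k): 1:1 2:8 5:125 10:1000  a_10=1134
n=11: 11·1 1·11  f→[1331+1]=1332
[q^12] f(1)=1,f(2)=8,f(3)=27,f(4)=64,f(6)=216,f(12)=1728 ⇒ 2044
q^13  k|13↦f(k): 1:1 13:2197  a_13=2198
[q^14] f(1)=1,f(2)=8,f(7)=343,f(14)=2744 ⇒ 3096
d|15:{1,3,5,15}  Σf=1+27+125+3375=3528

344, 585, 757, 1134, 1332, 2044, 2198, 3096, 3528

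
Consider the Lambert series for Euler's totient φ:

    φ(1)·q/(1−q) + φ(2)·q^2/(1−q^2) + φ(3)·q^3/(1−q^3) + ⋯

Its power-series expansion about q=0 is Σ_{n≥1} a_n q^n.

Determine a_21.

q^21  k|21↦φ(k): 1:1 3:2 7:6 21:12  a_21=21

a_21 = 21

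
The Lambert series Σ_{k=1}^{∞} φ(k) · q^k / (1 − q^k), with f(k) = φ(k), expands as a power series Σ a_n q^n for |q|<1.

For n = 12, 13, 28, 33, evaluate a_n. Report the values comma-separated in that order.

q^12  k|12↦φ(k): 12:4 6:2 4:2 3:2 2:1 1:1  a_12=12
q^13  k|13↦φ(k): 1:1 13:12  a_13=13
q^28  k|28↦φ(k): 1:1 2:1 4:2 7:6 14:6 28:12  a_28=28
d|33:{33,11,3,1}  Σφ=20+10+2+1=33

12, 13, 28, 33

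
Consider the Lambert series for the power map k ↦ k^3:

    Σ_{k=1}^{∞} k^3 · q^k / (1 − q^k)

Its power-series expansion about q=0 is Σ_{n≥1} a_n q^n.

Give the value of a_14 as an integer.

a_14 = 3096

q^14  k|14↦f(k): 1:1 2:8 7:343 14:2744  a_14=3096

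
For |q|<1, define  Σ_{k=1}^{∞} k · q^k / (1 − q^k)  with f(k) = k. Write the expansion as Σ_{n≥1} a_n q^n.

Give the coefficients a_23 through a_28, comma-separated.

n=23: 1·23 23·1  f→[1+23]=24
[q^24] f(1)=1,f(2)=2,f(3)=3,f(4)=4,f(6)=6,f(8)=8,f(12)=12,f(24)=24 ⇒ 60
[q^25] f(25)=25,f(5)=5,f(1)=1 ⇒ 31
q^26  k|26↦f(k): 1:1 2:2 13:13 26:26  a_26=42
d|27:{27,9,3,1}  Σf=27+9+3+1=40
q^28  k|28↦f(k): 28:28 14:14 7:7 4:4 2:2 1:1  a_28=56

24, 60, 31, 42, 40, 56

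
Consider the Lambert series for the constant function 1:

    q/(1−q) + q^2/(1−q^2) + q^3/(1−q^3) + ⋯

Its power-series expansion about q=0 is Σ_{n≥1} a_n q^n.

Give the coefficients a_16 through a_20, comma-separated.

5, 2, 6, 2, 6

[q^16] f(16)=1,f(8)=1,f(4)=1,f(2)=1,f(1)=1 ⇒ 5
[q^17] f(1)=1,f(17)=1 ⇒ 2
d|18:{18,9,6,3,2,1}  Σf=1+1+1+1+1+1=6
[q^19] f(19)=1,f(1)=1 ⇒ 2
n=20: 20·1 10·2 5·4 4·5 2·10 1·20  f→[1+1+1+1+1+1]=6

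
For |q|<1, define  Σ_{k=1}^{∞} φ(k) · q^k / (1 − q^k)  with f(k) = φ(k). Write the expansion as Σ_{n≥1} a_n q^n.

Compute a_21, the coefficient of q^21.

q^21  k|21↦φ(k): 1:1 3:2 7:6 21:12  a_21=21

a_21 = 21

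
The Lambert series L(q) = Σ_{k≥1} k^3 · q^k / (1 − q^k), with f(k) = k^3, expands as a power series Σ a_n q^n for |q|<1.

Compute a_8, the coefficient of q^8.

q^8  k|8↦f(k): 8:512 4:64 2:8 1:1  a_8=585

a_8 = 585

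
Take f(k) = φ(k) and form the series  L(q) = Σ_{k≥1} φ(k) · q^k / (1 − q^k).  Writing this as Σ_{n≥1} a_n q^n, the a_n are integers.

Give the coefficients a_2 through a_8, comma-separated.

n=2: 2·1 1·2  φ→[1+1]=2
n=3: 3·1 1·3  φ→[2+1]=3
[q^4] φ(1)=1,φ(2)=1,φ(4)=2 ⇒ 4
n=5: 1·5 5·1  φ→[1+4]=5
q^6  k|6↦φ(k): 1:1 2:1 3:2 6:2  a_6=6
[q^7] φ(7)=6,φ(1)=1 ⇒ 7
[q^8] φ(8)=4,φ(4)=2,φ(2)=1,φ(1)=1 ⇒ 8

2, 3, 4, 5, 6, 7, 8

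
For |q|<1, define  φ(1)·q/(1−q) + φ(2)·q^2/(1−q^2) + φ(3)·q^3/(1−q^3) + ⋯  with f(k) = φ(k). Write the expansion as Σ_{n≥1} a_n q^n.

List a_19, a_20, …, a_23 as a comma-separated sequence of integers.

d|19:{19,1}  Σφ=18+1=19
d|20:{20,10,5,4,2,1}  Σφ=8+4+4+2+1+1=20
q^21  k|21↦φ(k): 1:1 3:2 7:6 21:12  a_21=21
q^22  k|22↦φ(k): 1:1 2:1 11:10 22:10  a_22=22
n=23: 23·1 1·23  φ→[22+1]=23

19, 20, 21, 22, 23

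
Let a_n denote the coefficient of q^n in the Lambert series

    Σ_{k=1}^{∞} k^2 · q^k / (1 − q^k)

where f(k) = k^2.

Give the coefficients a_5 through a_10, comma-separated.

26, 50, 50, 85, 91, 130

d|5:{1,5}  Σf=1+25=26
d|6:{6,3,2,1}  Σf=36+9+4+1=50
[q^7] f(1)=1,f(7)=49 ⇒ 50
d|8:{1,2,4,8}  Σf=1+4+16+64=85
d|9:{9,3,1}  Σf=81+9+1=91
n=10: 10·1 5·2 2·5 1·10  f→[100+25+4+1]=130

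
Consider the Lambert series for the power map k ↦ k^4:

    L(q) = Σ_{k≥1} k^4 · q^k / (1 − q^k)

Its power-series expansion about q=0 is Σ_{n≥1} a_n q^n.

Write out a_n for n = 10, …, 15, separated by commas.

10642, 14642, 22386, 28562, 40834, 51332

d|10:{1,2,5,10}  Σf=1+16+625+10000=10642
n=11: 1·11 11·1  f→[1+14641]=14642
n=12: 12·1 6·2 4·3 3·4 2·6 1·12  f→[20736+1296+256+81+16+1]=22386
n=13: 13·1 1·13  f→[28561+1]=28562
n=14: 14·1 7·2 2·7 1·14  f→[38416+2401+16+1]=40834
q^15  k|15↦f(k): 15:50625 5:625 3:81 1:1  a_15=51332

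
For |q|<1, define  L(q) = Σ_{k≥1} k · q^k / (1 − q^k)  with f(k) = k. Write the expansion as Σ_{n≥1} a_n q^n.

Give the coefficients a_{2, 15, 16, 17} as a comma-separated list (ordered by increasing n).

3, 24, 31, 18

[q^2] f(1)=1,f(2)=2 ⇒ 3
q^15  k|15↦f(k): 15:15 5:5 3:3 1:1  a_15=24
q^16  k|16↦f(k): 16:16 8:8 4:4 2:2 1:1  a_16=31
d|17:{17,1}  Σf=17+1=18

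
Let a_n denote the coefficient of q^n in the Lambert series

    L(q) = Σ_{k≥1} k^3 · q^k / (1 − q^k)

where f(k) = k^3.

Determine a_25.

a_25 = 15751

n=25: 1·25 5·5 25·1  f→[1+125+15625]=15751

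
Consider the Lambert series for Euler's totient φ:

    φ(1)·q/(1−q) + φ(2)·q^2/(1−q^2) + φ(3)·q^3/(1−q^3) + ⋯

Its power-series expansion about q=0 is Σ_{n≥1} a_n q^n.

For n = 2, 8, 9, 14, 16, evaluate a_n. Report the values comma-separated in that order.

d|2:{2,1}  Σφ=1+1=2
[q^8] φ(8)=4,φ(4)=2,φ(2)=1,φ(1)=1 ⇒ 8
q^9  k|9↦φ(k): 9:6 3:2 1:1  a_9=9
[q^14] φ(14)=6,φ(7)=6,φ(2)=1,φ(1)=1 ⇒ 14
d|16:{1,2,4,8,16}  Σφ=1+1+2+4+8=16

2, 8, 9, 14, 16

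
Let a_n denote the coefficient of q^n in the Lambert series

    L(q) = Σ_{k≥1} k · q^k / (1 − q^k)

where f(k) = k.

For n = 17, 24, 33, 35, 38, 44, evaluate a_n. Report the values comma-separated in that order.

n=17: 1·17 17·1  f→[1+17]=18
n=24: 24·1 12·2 8·3 6·4 4·6 3·8 2·12 1·24  f→[24+12+8+6+4+3+2+1]=60
d|33:{1,3,11,33}  Σf=1+3+11+33=48
q^35  k|35↦f(k): 35:35 7:7 5:5 1:1  a_35=48
q^38  k|38↦f(k): 38:38 19:19 2:2 1:1  a_38=60
[q^44] f(1)=1,f(2)=2,f(4)=4,f(11)=11,f(22)=22,f(44)=44 ⇒ 84

18, 60, 48, 48, 60, 84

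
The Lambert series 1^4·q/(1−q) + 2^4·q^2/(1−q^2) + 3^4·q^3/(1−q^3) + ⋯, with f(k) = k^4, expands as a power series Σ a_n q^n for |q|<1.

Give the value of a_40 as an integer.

a_40 = 2734994

n=40: 40·1 20·2 10·4 8·5 5·8 4·10 2·20 1·40  f→[2560000+160000+10000+4096+625+256+16+1]=2734994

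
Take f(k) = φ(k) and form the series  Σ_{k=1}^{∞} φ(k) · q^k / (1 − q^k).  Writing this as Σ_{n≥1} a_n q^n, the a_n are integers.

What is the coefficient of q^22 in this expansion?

q^22  k|22↦φ(k): 1:1 2:1 11:10 22:10  a_22=22

a_22 = 22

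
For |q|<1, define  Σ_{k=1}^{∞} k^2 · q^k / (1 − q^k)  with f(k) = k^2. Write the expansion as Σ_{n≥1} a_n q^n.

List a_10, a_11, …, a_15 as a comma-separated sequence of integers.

n=10: 1·10 2·5 5·2 10·1  f→[1+4+25+100]=130
q^11  k|11↦f(k): 1:1 11:121  a_11=122
d|12:{12,6,4,3,2,1}  Σf=144+36+16+9+4+1=210
d|13:{13,1}  Σf=169+1=170
[q^14] f(1)=1,f(2)=4,f(7)=49,f(14)=196 ⇒ 250
[q^15] f(15)=225,f(5)=25,f(3)=9,f(1)=1 ⇒ 260

130, 122, 210, 170, 250, 260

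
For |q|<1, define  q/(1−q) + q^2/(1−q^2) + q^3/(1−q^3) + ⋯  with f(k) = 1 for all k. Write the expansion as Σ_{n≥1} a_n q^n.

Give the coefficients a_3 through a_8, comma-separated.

2, 3, 2, 4, 2, 4

n=3: 1·3 3·1  f→[1+1]=2
n=4: 4·1 2·2 1·4  f→[1+1+1]=3
[q^5] f(5)=1,f(1)=1 ⇒ 2
n=6: 6·1 3·2 2·3 1·6  f→[1+1+1+1]=4
q^7  k|7↦f(k): 1:1 7:1  a_7=2
[q^8] f(8)=1,f(4)=1,f(2)=1,f(1)=1 ⇒ 4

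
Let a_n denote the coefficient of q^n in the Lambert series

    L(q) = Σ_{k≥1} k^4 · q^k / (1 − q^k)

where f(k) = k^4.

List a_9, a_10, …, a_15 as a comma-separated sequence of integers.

q^9  k|9↦f(k): 1:1 3:81 9:6561  a_9=6643
[q^10] f(10)=10000,f(5)=625,f(2)=16,f(1)=1 ⇒ 10642
q^11  k|11↦f(k): 11:14641 1:1  a_11=14642
[q^12] f(1)=1,f(2)=16,f(3)=81,f(4)=256,f(6)=1296,f(12)=20736 ⇒ 22386
[q^13] f(13)=28561,f(1)=1 ⇒ 28562
[q^14] f(14)=38416,f(7)=2401,f(2)=16,f(1)=1 ⇒ 40834
n=15: 15·1 5·3 3·5 1·15  f→[50625+625+81+1]=51332

6643, 10642, 14642, 22386, 28562, 40834, 51332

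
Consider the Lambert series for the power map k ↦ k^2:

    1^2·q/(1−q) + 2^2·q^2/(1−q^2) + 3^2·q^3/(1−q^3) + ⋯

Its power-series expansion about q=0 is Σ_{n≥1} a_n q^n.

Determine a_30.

a_30 = 1300

[q^30] f(30)=900,f(15)=225,f(10)=100,f(6)=36,f(5)=25,f(3)=9,f(2)=4,f(1)=1 ⇒ 1300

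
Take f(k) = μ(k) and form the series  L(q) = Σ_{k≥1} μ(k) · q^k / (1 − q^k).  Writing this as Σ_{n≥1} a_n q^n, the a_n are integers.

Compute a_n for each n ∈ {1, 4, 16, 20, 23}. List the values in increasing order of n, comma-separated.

1, 0, 0, 0, 0

[q^1] μ(1)=1 ⇒ 1
d|4:{4,2,1}  Σμ=0+(-1)+1=0
[q^16] μ(1)=1,μ(2)=-1,μ(4)=0,μ(8)=0,μ(16)=0 ⇒ 0
[q^20] μ(20)=0,μ(10)=1,μ(5)=-1,μ(4)=0,μ(2)=-1,μ(1)=1 ⇒ 0
d|23:{1,23}  Σμ=1+(-1)=0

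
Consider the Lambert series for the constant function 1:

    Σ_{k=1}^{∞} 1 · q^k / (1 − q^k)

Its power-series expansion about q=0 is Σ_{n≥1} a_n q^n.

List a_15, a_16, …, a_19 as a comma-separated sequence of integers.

4, 5, 2, 6, 2

q^15  k|15↦f(k): 1:1 3:1 5:1 15:1  a_15=4
q^16  k|16↦f(k): 1:1 2:1 4:1 8:1 16:1  a_16=5
n=17: 1·17 17·1  f→[1+1]=2
n=18: 1·18 2·9 3·6 6·3 9·2 18·1  f→[1+1+1+1+1+1]=6
d|19:{19,1}  Σf=1+1=2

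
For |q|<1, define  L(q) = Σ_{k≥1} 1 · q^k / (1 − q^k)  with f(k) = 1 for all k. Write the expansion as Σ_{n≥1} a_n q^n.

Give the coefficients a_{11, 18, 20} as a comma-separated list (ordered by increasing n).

2, 6, 6

d|11:{11,1}  Σf=1+1=2
[q^18] f(1)=1,f(2)=1,f(3)=1,f(6)=1,f(9)=1,f(18)=1 ⇒ 6
q^20  k|20↦f(k): 1:1 2:1 4:1 5:1 10:1 20:1  a_20=6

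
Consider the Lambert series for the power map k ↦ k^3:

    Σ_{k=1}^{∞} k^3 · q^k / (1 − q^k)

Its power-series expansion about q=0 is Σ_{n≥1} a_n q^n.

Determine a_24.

a_24 = 16380

[q^24] f(1)=1,f(2)=8,f(3)=27,f(4)=64,f(6)=216,f(8)=512,f(12)=1728,f(24)=13824 ⇒ 16380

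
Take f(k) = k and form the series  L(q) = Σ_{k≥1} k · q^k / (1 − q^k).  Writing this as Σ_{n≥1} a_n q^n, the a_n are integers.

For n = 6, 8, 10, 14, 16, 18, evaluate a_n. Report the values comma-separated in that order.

12, 15, 18, 24, 31, 39

q^6  k|6↦f(k): 1:1 2:2 3:3 6:6  a_6=12
d|8:{1,2,4,8}  Σf=1+2+4+8=15
n=10: 1·10 2·5 5·2 10·1  f→[1+2+5+10]=18
n=14: 14·1 7·2 2·7 1·14  f→[14+7+2+1]=24
[q^16] f(1)=1,f(2)=2,f(4)=4,f(8)=8,f(16)=16 ⇒ 31
q^18  k|18↦f(k): 18:18 9:9 6:6 3:3 2:2 1:1  a_18=39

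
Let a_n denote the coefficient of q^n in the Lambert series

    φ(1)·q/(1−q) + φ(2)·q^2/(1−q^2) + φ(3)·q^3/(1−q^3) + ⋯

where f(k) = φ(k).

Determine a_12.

[q^12] φ(12)=4,φ(6)=2,φ(4)=2,φ(3)=2,φ(2)=1,φ(1)=1 ⇒ 12

a_12 = 12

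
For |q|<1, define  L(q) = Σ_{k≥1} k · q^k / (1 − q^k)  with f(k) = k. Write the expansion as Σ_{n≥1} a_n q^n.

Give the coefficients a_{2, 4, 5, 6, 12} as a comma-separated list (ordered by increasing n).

n=2: 2·1 1·2  f→[2+1]=3
q^4  k|4↦f(k): 4:4 2:2 1:1  a_4=7
d|5:{1,5}  Σf=1+5=6
[q^6] f(6)=6,f(3)=3,f(2)=2,f(1)=1 ⇒ 12
[q^12] f(1)=1,f(2)=2,f(3)=3,f(4)=4,f(6)=6,f(12)=12 ⇒ 28

3, 7, 6, 12, 28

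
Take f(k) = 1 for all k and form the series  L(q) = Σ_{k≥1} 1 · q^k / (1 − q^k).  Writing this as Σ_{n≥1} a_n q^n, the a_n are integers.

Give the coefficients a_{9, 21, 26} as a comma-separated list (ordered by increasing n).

3, 4, 4

[q^9] f(9)=1,f(3)=1,f(1)=1 ⇒ 3
q^21  k|21↦f(k): 21:1 7:1 3:1 1:1  a_21=4
n=26: 26·1 13·2 2·13 1·26  f→[1+1+1+1]=4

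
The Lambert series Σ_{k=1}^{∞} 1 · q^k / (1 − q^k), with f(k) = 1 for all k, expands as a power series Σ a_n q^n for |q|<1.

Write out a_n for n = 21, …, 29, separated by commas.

4, 4, 2, 8, 3, 4, 4, 6, 2

d|21:{1,3,7,21}  Σf=1+1+1+1=4
q^22  k|22↦f(k): 1:1 2:1 11:1 22:1  a_22=4
[q^23] f(23)=1,f(1)=1 ⇒ 2
[q^24] f(24)=1,f(12)=1,f(8)=1,f(6)=1,f(4)=1,f(3)=1,f(2)=1,f(1)=1 ⇒ 8
[q^25] f(25)=1,f(5)=1,f(1)=1 ⇒ 3
q^26  k|26↦f(k): 1:1 2:1 13:1 26:1  a_26=4
n=27: 27·1 9·3 3·9 1·27  f→[1+1+1+1]=4
[q^28] f(1)=1,f(2)=1,f(4)=1,f(7)=1,f(14)=1,f(28)=1 ⇒ 6
[q^29] f(29)=1,f(1)=1 ⇒ 2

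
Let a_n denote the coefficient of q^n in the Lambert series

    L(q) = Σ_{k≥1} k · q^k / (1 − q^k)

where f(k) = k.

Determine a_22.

a_22 = 36

[q^22] f(1)=1,f(2)=2,f(11)=11,f(22)=22 ⇒ 36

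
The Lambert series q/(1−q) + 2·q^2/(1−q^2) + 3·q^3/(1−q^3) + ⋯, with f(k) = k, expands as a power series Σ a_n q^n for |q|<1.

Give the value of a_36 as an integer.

a_36 = 91

d|36:{36,18,12,9,6,4,3,2,1}  Σf=36+18+12+9+6+4+3+2+1=91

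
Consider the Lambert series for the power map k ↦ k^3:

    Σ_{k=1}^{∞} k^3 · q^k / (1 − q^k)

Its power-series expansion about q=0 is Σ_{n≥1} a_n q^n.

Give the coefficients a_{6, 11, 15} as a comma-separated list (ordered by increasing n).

252, 1332, 3528

[q^6] f(1)=1,f(2)=8,f(3)=27,f(6)=216 ⇒ 252
n=11: 11·1 1·11  f→[1331+1]=1332
d|15:{1,3,5,15}  Σf=1+27+125+3375=3528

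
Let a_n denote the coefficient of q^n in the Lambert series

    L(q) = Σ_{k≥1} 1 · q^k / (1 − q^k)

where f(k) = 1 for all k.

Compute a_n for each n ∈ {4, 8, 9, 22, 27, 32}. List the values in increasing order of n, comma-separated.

3, 4, 3, 4, 4, 6

q^4  k|4↦f(k): 1:1 2:1 4:1  a_4=3
q^8  k|8↦f(k): 8:1 4:1 2:1 1:1  a_8=4
n=9: 1·9 3·3 9·1  f→[1+1+1]=3
n=22: 22·1 11·2 2·11 1·22  f→[1+1+1+1]=4
q^27  k|27↦f(k): 1:1 3:1 9:1 27:1  a_27=4
d|32:{32,16,8,4,2,1}  Σf=1+1+1+1+1+1=6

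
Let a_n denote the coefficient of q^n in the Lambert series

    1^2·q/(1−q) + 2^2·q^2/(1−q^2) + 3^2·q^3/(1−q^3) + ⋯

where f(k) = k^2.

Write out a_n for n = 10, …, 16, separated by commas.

130, 122, 210, 170, 250, 260, 341

[q^10] f(10)=100,f(5)=25,f(2)=4,f(1)=1 ⇒ 130
n=11: 1·11 11·1  f→[1+121]=122
d|12:{12,6,4,3,2,1}  Σf=144+36+16+9+4+1=210
n=13: 1·13 13·1  f→[1+169]=170
q^14  k|14↦f(k): 14:196 7:49 2:4 1:1  a_14=250
n=15: 15·1 5·3 3·5 1·15  f→[225+25+9+1]=260
n=16: 1·16 2·8 4·4 8·2 16·1  f→[1+4+16+64+256]=341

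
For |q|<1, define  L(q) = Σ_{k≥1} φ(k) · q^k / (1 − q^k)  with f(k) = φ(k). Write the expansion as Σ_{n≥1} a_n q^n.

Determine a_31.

q^31  k|31↦φ(k): 1:1 31:30  a_31=31

a_31 = 31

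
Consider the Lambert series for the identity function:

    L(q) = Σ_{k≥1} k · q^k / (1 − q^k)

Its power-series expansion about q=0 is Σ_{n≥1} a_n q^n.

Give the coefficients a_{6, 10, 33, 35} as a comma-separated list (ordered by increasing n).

12, 18, 48, 48

q^6  k|6↦f(k): 1:1 2:2 3:3 6:6  a_6=12
d|10:{10,5,2,1}  Σf=10+5+2+1=18
n=33: 33·1 11·3 3·11 1·33  f→[33+11+3+1]=48
q^35  k|35↦f(k): 1:1 5:5 7:7 35:35  a_35=48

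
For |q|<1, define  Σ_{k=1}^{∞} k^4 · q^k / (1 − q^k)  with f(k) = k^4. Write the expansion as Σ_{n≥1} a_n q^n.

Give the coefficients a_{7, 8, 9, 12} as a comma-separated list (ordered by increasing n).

q^7  k|7↦f(k): 1:1 7:2401  a_7=2402
[q^8] f(8)=4096,f(4)=256,f(2)=16,f(1)=1 ⇒ 4369
d|9:{1,3,9}  Σf=1+81+6561=6643
[q^12] f(12)=20736,f(6)=1296,f(4)=256,f(3)=81,f(2)=16,f(1)=1 ⇒ 22386

2402, 4369, 6643, 22386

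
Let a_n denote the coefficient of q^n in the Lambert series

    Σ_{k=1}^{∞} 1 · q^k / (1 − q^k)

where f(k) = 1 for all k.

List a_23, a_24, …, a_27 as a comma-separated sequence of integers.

2, 8, 3, 4, 4

n=23: 1·23 23·1  f→[1+1]=2
n=24: 24·1 12·2 8·3 6·4 4·6 3·8 2·12 1·24  f→[1+1+1+1+1+1+1+1]=8
[q^25] f(1)=1,f(5)=1,f(25)=1 ⇒ 3
n=26: 1·26 2·13 13·2 26·1  f→[1+1+1+1]=4
n=27: 1·27 3·9 9·3 27·1  f→[1+1+1+1]=4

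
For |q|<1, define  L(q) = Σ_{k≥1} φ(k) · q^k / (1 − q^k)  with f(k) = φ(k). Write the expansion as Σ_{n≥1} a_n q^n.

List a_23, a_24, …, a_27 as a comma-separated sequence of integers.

n=23: 1·23 23·1  φ→[1+22]=23
q^24  k|24↦φ(k): 1:1 2:1 3:2 4:2 6:2 8:4 12:4 24:8  a_24=24
d|25:{25,5,1}  Σφ=20+4+1=25
q^26  k|26↦φ(k): 26:12 13:12 2:1 1:1  a_26=26
d|27:{27,9,3,1}  Σφ=18+6+2+1=27

23, 24, 25, 26, 27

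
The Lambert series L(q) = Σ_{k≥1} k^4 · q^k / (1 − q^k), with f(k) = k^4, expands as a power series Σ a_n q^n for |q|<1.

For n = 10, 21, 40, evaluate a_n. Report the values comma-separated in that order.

n=10: 1·10 2·5 5·2 10·1  f→[1+16+625+10000]=10642
d|21:{1,3,7,21}  Σf=1+81+2401+194481=196964
d|40:{40,20,10,8,5,4,2,1}  Σf=2560000+160000+10000+4096+625+256+16+1=2734994

10642, 196964, 2734994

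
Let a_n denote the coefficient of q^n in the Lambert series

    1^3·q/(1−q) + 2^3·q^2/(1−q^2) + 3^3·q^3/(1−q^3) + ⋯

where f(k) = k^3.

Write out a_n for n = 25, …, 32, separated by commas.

15751, 19782, 20440, 25112, 24390, 31752, 29792, 37449

[q^25] f(25)=15625,f(5)=125,f(1)=1 ⇒ 15751
q^26  k|26↦f(k): 1:1 2:8 13:2197 26:17576  a_26=19782
[q^27] f(27)=19683,f(9)=729,f(3)=27,f(1)=1 ⇒ 20440
d|28:{1,2,4,7,14,28}  Σf=1+8+64+343+2744+21952=25112
q^29  k|29↦f(k): 29:24389 1:1  a_29=24390
n=30: 1·30 2·15 3·10 5·6 6·5 10·3 15·2 30·1  f→[1+8+27+125+216+1000+3375+27000]=31752
n=31: 31·1 1·31  f→[29791+1]=29792
d|32:{32,16,8,4,2,1}  Σf=32768+4096+512+64+8+1=37449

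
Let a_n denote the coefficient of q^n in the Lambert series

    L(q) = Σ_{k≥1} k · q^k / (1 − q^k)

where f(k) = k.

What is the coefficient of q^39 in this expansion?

n=39: 1·39 3·13 13·3 39·1  f→[1+3+13+39]=56

a_39 = 56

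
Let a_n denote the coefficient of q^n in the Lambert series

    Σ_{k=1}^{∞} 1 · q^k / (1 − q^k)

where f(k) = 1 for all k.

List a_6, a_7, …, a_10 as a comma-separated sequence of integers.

4, 2, 4, 3, 4

n=6: 6·1 3·2 2·3 1·6  f→[1+1+1+1]=4
d|7:{7,1}  Σf=1+1=2
[q^8] f(1)=1,f(2)=1,f(4)=1,f(8)=1 ⇒ 4
d|9:{9,3,1}  Σf=1+1+1=3
q^10  k|10↦f(k): 10:1 5:1 2:1 1:1  a_10=4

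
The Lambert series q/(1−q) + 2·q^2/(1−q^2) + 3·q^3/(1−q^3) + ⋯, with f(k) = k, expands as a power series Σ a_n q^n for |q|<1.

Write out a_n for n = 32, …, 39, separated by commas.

q^32  k|32↦f(k): 1:1 2:2 4:4 8:8 16:16 32:32  a_32=63
[q^33] f(1)=1,f(3)=3,f(11)=11,f(33)=33 ⇒ 48
d|34:{1,2,17,34}  Σf=1+2+17+34=54
n=35: 1·35 5·7 7·5 35·1  f→[1+5+7+35]=48
q^36  k|36↦f(k): 36:36 18:18 12:12 9:9 6:6 4:4 3:3 2:2 1:1  a_36=91
n=37: 1·37 37·1  f→[1+37]=38
d|38:{1,2,19,38}  Σf=1+2+19+38=60
[q^39] f(1)=1,f(3)=3,f(13)=13,f(39)=39 ⇒ 56

63, 48, 54, 48, 91, 38, 60, 56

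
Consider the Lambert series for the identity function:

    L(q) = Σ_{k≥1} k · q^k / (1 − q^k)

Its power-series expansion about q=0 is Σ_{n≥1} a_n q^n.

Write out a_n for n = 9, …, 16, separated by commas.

n=9: 9·1 3·3 1·9  f→[9+3+1]=13
d|10:{1,2,5,10}  Σf=1+2+5+10=18
d|11:{11,1}  Σf=11+1=12
q^12  k|12↦f(k): 1:1 2:2 3:3 4:4 6:6 12:12  a_12=28
n=13: 1·13 13·1  f→[1+13]=14
q^14  k|14↦f(k): 1:1 2:2 7:7 14:14  a_14=24
d|15:{1,3,5,15}  Σf=1+3+5+15=24
d|16:{16,8,4,2,1}  Σf=16+8+4+2+1=31

13, 18, 12, 28, 14, 24, 24, 31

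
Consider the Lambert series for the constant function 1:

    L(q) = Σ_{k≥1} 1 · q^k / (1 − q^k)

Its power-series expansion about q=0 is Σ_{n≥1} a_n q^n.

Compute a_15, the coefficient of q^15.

a_15 = 4

[q^15] f(1)=1,f(3)=1,f(5)=1,f(15)=1 ⇒ 4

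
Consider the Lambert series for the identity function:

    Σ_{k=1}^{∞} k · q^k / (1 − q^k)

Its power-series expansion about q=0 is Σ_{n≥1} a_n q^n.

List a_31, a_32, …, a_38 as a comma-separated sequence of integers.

d|31:{1,31}  Σf=1+31=32
[q^32] f(1)=1,f(2)=2,f(4)=4,f(8)=8,f(16)=16,f(32)=32 ⇒ 63
d|33:{1,3,11,33}  Σf=1+3+11+33=48
[q^34] f(34)=34,f(17)=17,f(2)=2,f(1)=1 ⇒ 54
n=35: 35·1 7·5 5·7 1·35  f→[35+7+5+1]=48
[q^36] f(36)=36,f(18)=18,f(12)=12,f(9)=9,f(6)=6,f(4)=4,f(3)=3,f(2)=2,f(1)=1 ⇒ 91
[q^37] f(37)=37,f(1)=1 ⇒ 38
[q^38] f(38)=38,f(19)=19,f(2)=2,f(1)=1 ⇒ 60

32, 63, 48, 54, 48, 91, 38, 60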